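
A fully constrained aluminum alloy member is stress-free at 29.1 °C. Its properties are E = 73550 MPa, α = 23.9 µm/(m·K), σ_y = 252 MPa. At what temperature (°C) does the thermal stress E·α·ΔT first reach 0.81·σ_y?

145 °C

E = 73550 MPa = 73.55 GPa.
E·α·ΔT = 204.1 MPa ⇒ ΔT = 204.1 / (73.55×10³ × 23.9×10⁻⁶) = 116.1 K.
T = 29.1 + 116.1 = 145.2 °C.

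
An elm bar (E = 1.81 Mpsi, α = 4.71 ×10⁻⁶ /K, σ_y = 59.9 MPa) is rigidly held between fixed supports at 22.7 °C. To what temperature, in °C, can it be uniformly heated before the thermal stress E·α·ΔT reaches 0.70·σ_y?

E = 1.81 Mpsi = 12.48 GPa.
E·α·ΔT = 41.93 MPa ⇒ ΔT = 41.93 / (12.48×10³ × 4.71×10⁻⁶) = 713.4 K.
T = 22.7 + 713.4 = 736.1 °C.

736 °C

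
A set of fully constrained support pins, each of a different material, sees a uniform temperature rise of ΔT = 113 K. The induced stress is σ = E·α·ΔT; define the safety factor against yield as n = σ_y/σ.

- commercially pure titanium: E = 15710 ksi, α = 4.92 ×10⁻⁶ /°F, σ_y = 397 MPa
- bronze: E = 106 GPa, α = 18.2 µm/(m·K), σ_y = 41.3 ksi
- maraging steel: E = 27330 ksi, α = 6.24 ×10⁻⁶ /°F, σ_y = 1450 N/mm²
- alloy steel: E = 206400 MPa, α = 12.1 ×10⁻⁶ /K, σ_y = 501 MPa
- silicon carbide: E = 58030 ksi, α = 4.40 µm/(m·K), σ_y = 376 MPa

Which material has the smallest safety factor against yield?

Per material, after unit conversion:
  commercially pure titanium: E = 108.3, α = 8.86, σ_y = 397.0 → σ = 108 MPa, n = 3.66
  bronze: E = 106.0, α = 18.2, σ_y = 284.8 → σ = 218 MPa, n = 1.31
  maraging steel: E = 188.4, α = 11.2, σ_y = 1450 → σ = 239 MPa, n = 6.06
  alloy steel: E = 206.4, α = 12.1, σ_y = 501.0 → σ = 282 MPa, n = 1.78
  silicon carbide: E = 400.1, α = 4.40, σ_y = 376.0 → σ = 199 MPa, n = 1.89
Smallest n: bronze with n = 1.31.

bronze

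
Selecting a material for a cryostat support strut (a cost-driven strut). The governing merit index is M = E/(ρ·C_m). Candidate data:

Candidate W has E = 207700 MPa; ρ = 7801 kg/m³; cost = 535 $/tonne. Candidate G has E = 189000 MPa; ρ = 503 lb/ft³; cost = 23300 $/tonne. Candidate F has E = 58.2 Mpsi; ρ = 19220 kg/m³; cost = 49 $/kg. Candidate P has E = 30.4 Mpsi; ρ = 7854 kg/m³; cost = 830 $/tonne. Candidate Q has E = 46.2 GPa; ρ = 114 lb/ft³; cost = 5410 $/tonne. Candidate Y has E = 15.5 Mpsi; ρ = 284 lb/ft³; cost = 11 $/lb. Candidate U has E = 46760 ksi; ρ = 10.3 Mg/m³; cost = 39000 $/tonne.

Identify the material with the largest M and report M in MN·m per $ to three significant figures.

candidate W, M = 49.8 MN·m per $

After converting to SI:
  candidate W: E = 207.7 GPa, ρ = 7801 kg/m³, cost = 0.5350 $/kg
  candidate G: E = 189.0 GPa, ρ = 8057 kg/m³, cost = 23.30 $/kg
  candidate F: E = 401.3 GPa, ρ = 19220 kg/m³, cost = 49.00 $/kg
  candidate P: E = 209.6 GPa, ρ = 7854 kg/m³, cost = 0.8300 $/kg
  candidate Q: E = 46.20 GPa, ρ = 1826 kg/m³, cost = 5.410 $/kg
  candidate Y: E = 106.9 GPa, ρ = 4549 kg/m³, cost = 24.25 $/kg
  candidate U: E = 322.4 GPa, ρ = 10300 kg/m³, cost = 39.00 $/kg
  candidate W: M = 49.8 MN·m per $
  candidate P: M = 32.2 MN·m per $
  candidate Q: M = 4.68 MN·m per $
  candidate G: M = 1.01 MN·m per $
  candidate Y: M = 0.969 MN·m per $
  candidate U: M = 0.803 MN·m per $
  candidate F: M = 0.426 MN·m per $
Candidate W ranks first.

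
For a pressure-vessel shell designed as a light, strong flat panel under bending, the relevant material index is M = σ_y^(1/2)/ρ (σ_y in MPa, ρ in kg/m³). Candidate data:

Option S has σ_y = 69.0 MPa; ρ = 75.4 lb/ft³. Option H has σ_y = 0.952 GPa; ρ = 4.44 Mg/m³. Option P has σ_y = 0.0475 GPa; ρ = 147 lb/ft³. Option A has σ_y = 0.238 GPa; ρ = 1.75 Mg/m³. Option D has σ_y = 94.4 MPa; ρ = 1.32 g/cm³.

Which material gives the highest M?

Convert each candidate to consistent units, then evaluate M:
  option S: σ_y = 69.00 MPa, ρ = 1208 kg/m³
  option H: σ_y = 952.0 MPa, ρ = 4440 kg/m³
  option P: σ_y = 47.50 MPa, ρ = 2355 kg/m³
  option A: σ_y = 238.0 MPa, ρ = 1750 kg/m³
  option D: σ_y = 94.40 MPa, ρ = 1320 kg/m³
  option A: M = 8.82×10⁻³
  option D: M = 7.36×10⁻³
  option H: M = 6.95×10⁻³
  option S: M = 6.88×10⁻³
  option P: M = 2.93×10⁻³
Highest index: option A.

option A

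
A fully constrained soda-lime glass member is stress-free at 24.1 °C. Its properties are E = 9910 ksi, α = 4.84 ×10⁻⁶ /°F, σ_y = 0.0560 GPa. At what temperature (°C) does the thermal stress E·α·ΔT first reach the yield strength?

E = 9910 ksi = 68.33 GPa.
α = 4.84×10⁻⁶/°F × 9/5 = 8.71×10⁻⁶/K.
σ_y = 0.0560 GPa = 56.00 MPa.
E·α·ΔT = 56.00 MPa ⇒ ΔT = 56.00 / (68.33×10³ × 8.71×10⁻⁶) = 94.08 K.
T = 24.1 + 94.08 = 118.2 °C.

118 °C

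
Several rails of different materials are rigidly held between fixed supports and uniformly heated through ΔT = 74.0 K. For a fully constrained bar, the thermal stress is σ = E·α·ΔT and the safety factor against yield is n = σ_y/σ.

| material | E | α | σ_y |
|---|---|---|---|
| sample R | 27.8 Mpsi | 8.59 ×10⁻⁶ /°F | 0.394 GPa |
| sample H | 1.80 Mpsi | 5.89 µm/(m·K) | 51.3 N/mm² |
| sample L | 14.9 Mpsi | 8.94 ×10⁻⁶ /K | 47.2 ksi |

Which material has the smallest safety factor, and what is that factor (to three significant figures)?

sample R, n = 1.80

In consistent units (E in GPa, α in ×10⁻⁶/K, σ_y in MPa):
  sample R: E = 191.7, α = 15.5, σ_y = 394.0 → σ = 219 MPa, n = 1.80
  sample H: E = 12.41, α = 5.89, σ_y = 51.30 → σ = 5.41 MPa, n = 9.48
  sample L: E = 102.7, α = 8.94, σ_y = 325.4 → σ = 68.0 MPa, n = 4.79
The minimum is sample R at n = 1.80.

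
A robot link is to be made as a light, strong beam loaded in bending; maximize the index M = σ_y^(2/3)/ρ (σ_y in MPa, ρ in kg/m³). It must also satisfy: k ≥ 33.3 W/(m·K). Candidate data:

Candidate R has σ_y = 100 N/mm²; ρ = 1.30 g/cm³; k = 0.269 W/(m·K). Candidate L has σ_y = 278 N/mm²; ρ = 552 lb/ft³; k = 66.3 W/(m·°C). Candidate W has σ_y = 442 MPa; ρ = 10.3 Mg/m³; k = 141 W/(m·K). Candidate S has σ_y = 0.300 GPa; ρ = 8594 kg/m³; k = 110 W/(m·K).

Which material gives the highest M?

Screen on constraints: k ≥ 33.3 W/(m·K). Survivors: candidate L, candidate W, candidate S.
Putting every candidate on a common basis:
  candidate L: σ_y = 278.0 MPa, ρ = 8842 kg/m³
  candidate W: σ_y = 442.0 MPa, ρ = 10300 kg/m³
  candidate S: σ_y = 300.0 MPa, ρ = 8594 kg/m³
  candidate W: M = 5.63×10⁻³
  candidate S: M = 5.21×10⁻³
  candidate L: M = 4.82×10⁻³
Candidate W ranks first.

candidate W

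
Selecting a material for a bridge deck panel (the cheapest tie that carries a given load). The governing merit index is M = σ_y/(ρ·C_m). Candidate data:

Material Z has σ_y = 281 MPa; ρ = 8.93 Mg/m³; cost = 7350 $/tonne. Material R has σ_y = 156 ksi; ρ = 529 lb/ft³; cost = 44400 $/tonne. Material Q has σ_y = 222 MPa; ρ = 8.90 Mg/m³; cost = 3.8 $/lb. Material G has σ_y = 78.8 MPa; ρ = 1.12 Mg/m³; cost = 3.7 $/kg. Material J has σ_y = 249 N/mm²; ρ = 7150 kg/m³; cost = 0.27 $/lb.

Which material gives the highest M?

material J

Normalizing units and computing the index:
  material Z: σ_y = 281.0 MPa, ρ = 8930 kg/m³, cost = 7.350 $/kg
  material R: σ_y = 1076 MPa, ρ = 8474 kg/m³, cost = 44.40 $/kg
  material Q: σ_y = 222.0 MPa, ρ = 8900 kg/m³, cost = 8.377 $/kg
  material G: σ_y = 78.80 MPa, ρ = 1120 kg/m³, cost = 3.700 $/kg
  material J: σ_y = 249.0 MPa, ρ = 7150 kg/m³, cost = 0.5952 $/kg
  material J: M = 58.5 kN·m per $
  material G: M = 19.0 kN·m per $
  material Z: M = 4.28 kN·m per $
  material Q: M = 2.98 kN·m per $
  material R: M = 2.86 kN·m per $
Material J ranks first.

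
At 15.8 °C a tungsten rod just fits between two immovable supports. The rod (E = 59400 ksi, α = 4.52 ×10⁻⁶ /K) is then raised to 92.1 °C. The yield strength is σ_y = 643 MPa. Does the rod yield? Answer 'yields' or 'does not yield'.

E = 59400 ksi = 409.5 GPa.
ΔT = 76.30 K. Constrained thermal stress σ = E·α·ΔT = 409.5×10³ MPa × 4.52×10⁻⁶ × 76.30 = 141 MPa (compressive).
Compare to σ_y = 643 MPa: σ < σ_y, so it does not yield.

does not yield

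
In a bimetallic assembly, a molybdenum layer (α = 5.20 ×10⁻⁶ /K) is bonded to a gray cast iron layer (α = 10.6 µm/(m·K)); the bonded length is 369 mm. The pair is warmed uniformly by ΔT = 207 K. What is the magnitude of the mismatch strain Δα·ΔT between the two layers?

1.12×10⁻³

Δα = |5.20 − 10.6|×10⁻⁶/K = 5.40×10⁻⁶/K.
Mismatch strain = Δα·ΔT = 5.40×10⁻⁶ × 207.0 = 1.12×10⁻³.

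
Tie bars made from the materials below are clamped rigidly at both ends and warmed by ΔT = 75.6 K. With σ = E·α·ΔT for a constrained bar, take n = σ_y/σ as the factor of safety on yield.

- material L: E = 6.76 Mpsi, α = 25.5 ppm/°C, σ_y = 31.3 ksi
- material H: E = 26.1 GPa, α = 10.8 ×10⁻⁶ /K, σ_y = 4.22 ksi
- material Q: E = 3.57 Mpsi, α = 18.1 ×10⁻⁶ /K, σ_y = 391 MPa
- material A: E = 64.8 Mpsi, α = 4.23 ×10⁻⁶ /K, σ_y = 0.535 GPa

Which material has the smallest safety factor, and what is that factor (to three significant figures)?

Converting E to GPa, α to ×10⁻⁶/K, σ_y to MPa, then σ and n for each:
  material L: E = 46.61, α = 25.5, σ_y = 215.8 → σ = 89.9 MPa, n = 2.40
  material H: E = 26.10, α = 10.8, σ_y = 29.10 → σ = 21.3 MPa, n = 1.37
  material Q: E = 24.61, α = 18.1, σ_y = 391.0 → σ = 33.7 MPa, n = 11.6
  material A: E = 446.8, α = 4.23, σ_y = 535.0 → σ = 143 MPa, n = 3.74
Smallest n: material H with n = 1.37.

material H, n = 1.37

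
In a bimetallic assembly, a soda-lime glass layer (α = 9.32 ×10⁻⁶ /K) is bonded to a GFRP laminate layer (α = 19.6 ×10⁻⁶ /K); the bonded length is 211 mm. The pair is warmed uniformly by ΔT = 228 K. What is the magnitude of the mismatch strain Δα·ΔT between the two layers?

2.34×10⁻³

Δα = |9.32 − 19.6|×10⁻⁶/K = 10.3×10⁻⁶/K.
Mismatch strain = Δα·ΔT = 10.3×10⁻⁶ × 228.0 = 2.34×10⁻³.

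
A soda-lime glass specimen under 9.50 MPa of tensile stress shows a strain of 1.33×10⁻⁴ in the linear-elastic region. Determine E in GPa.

E = σ/ε = 9.50 MPa / 1.33×10⁻⁴ = 71430 MPa = 71.4 GPa.

71.4 GPa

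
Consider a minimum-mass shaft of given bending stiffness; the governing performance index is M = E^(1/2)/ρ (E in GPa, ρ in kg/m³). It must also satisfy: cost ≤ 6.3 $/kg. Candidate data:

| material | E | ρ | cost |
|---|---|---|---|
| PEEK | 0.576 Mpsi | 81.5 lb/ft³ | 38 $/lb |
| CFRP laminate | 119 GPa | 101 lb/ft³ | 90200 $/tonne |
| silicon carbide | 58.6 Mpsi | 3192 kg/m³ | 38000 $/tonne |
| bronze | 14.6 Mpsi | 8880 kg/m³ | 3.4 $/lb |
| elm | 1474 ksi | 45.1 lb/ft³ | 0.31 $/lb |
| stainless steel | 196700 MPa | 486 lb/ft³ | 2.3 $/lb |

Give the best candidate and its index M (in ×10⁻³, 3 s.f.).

Screen on constraints: cost ≤ 6.3 $/kg. Survivors: elm, stainless steel.
Convert each candidate to consistent units, then evaluate M:
  elm: E = 10.16 GPa, ρ = 722.4 kg/m³
  stainless steel: E = 196.7 GPa, ρ = 7785 kg/m³
  elm: M = 4.41×10⁻³
  stainless steel: M = 1.80×10⁻³
Elm ranks first.

elm, M = 4.41×10⁻³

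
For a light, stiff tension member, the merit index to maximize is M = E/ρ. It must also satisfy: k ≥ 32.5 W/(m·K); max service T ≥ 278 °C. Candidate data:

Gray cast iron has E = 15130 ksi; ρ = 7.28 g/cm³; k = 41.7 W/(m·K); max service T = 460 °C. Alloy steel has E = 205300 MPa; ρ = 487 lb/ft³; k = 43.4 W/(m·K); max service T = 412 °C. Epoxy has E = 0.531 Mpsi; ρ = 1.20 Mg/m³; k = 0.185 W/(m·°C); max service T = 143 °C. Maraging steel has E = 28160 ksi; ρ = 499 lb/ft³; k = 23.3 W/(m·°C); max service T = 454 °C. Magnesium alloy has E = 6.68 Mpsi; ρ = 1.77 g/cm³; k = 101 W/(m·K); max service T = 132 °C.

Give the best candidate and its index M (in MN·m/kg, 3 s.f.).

Screen on constraints: k ≥ 32.5 W/(m·K); max service T ≥ 278 °C. Survivors: gray cast iron, alloy steel.
Normalizing units and computing the index:
  gray cast iron: E = 104.3 GPa, ρ = 7280 kg/m³
  alloy steel: E = 205.3 GPa, ρ = 7801 kg/m³
  alloy steel: M = 26.3 MN·m/kg
  gray cast iron: M = 14.3 MN·m/kg
Alloy steel ranks first.

alloy steel, M = 26.3 MN·m/kg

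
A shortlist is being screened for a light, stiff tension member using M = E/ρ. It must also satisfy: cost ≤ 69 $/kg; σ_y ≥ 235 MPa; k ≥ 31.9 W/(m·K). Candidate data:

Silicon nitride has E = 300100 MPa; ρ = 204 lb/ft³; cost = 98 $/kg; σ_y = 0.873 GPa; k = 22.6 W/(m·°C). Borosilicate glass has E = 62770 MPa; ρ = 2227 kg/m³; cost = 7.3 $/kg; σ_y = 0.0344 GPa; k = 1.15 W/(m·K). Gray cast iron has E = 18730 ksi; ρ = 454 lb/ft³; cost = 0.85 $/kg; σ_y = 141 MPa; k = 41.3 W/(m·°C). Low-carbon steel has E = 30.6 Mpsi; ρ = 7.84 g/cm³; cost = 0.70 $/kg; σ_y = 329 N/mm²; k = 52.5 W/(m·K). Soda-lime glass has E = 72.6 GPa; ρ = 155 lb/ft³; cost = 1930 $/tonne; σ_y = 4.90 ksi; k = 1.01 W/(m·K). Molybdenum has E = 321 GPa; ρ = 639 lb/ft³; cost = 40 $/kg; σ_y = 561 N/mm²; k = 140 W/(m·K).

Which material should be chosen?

molybdenum

Screen on constraints: cost ≤ 69 $/kg; σ_y ≥ 235 MPa; k ≥ 31.9 W/(m·K). Survivors: low-carbon steel, molybdenum.
Putting every candidate on a common basis:
  low-carbon steel: E = 211.0 GPa, ρ = 7840 kg/m³
  molybdenum: E = 321.0 GPa, ρ = 10240 kg/m³
  molybdenum: M = 31.4 MN·m/kg
  low-carbon steel: M = 26.9 MN·m/kg
Molybdenum has the largest M.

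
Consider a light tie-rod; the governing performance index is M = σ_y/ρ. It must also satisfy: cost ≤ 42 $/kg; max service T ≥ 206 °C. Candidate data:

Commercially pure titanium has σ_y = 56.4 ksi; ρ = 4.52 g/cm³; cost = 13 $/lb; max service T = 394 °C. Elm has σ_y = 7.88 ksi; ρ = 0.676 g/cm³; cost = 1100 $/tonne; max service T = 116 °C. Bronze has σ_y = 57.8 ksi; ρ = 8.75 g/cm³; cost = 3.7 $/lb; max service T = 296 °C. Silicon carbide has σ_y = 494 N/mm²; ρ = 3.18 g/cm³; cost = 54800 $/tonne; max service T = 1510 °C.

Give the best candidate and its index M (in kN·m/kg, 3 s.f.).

Screen on constraints: cost ≤ 42 $/kg; max service T ≥ 206 °C. Survivors: commercially pure titanium, bronze.
After converting to SI:
  commercially pure titanium: σ_y = 388.9 MPa, ρ = 4520 kg/m³
  bronze: σ_y = 398.5 MPa, ρ = 8750 kg/m³
  commercially pure titanium: M = 86.0 kN·m/kg
  bronze: M = 45.5 kN·m/kg
The maximum is for commercially pure titanium.

commercially pure titanium, M = 86.0 kN·m/kg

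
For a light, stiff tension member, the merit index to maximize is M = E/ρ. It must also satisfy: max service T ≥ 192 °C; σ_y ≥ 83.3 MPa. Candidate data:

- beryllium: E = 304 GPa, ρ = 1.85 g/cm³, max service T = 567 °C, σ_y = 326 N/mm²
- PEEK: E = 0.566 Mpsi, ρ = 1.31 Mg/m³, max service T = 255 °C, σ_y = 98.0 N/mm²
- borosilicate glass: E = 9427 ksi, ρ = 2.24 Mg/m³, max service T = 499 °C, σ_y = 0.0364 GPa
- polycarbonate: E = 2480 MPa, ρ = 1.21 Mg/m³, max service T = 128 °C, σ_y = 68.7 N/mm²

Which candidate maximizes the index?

beryllium

Screen on constraints: max service T ≥ 192 °C; σ_y ≥ 83.3 MPa. Survivors: beryllium, PEEK.
After converting to SI:
  beryllium: E = 304.0 GPa, ρ = 1850 kg/m³
  PEEK: E = 3.902 GPa, ρ = 1310 kg/m³
  beryllium: M = 164 MN·m/kg
  PEEK: M = 2.98 MN·m/kg
The maximum is for beryllium.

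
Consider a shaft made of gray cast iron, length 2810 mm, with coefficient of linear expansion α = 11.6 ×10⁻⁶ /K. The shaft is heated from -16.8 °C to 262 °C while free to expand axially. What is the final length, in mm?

2819.1 mm

ΔT = 262 − (-16.8) = 278.8 K.
ΔL = α·L₀·ΔT = 11.6×10⁻⁶ × 2810 mm × 278.8 K = 9.09 mm.
L = L₀ + ΔL = 2810 + 9.09 = 2819.1 mm.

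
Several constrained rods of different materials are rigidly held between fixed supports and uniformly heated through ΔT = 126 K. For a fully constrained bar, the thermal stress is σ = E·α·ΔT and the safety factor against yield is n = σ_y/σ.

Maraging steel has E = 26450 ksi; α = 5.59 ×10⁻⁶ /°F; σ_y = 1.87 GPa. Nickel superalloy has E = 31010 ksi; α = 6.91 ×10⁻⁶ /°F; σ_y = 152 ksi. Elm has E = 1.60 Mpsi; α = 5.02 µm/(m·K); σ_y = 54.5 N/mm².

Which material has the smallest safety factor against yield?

nickel superalloy

Per material, after unit conversion:
  maraging steel: E = 182.4, α = 10.1, σ_y = 1870 → σ = 231 MPa, n = 8.09
  nickel superalloy: E = 213.8, α = 12.4, σ_y = 1048 → σ = 335 MPa, n = 3.13
  elm: E = 11.03, α = 5.02, σ_y = 54.50 → σ = 6.98 MPa, n = 7.81
Smallest n: nickel superalloy with n = 3.13.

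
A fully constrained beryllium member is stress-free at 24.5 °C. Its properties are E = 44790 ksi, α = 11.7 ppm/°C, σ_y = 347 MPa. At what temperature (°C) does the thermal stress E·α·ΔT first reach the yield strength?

121 °C

E = 44790 ksi = 308.8 GPa.
E·α·ΔT = 347.0 MPa ⇒ ΔT = 347.0 / (308.8×10³ × 11.7×10⁻⁶) = 96.04 K.
T = 24.5 + 96.04 = 120.5 °C.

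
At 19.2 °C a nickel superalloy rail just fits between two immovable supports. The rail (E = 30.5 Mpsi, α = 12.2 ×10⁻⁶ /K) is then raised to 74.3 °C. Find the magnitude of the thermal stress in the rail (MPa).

E = 30.5 Mpsi = 210.3 GPa.
ΔT = 55.10 K. Constrained thermal stress σ = E·α·ΔT = 210.3×10³ MPa × 12.2×10⁻⁶ × 55.10 = 141 MPa (compressive).

141 MPa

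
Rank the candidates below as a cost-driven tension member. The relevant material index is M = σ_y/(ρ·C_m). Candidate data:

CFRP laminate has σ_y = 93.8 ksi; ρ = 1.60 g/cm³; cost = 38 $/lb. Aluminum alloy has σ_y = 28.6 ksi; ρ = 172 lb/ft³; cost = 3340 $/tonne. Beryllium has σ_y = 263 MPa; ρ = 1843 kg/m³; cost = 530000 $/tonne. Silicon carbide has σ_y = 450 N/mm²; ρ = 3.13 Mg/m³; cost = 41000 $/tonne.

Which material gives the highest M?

aluminum alloy

In SI units:
  CFRP laminate: σ_y = 646.7 MPa, ρ = 1600 kg/m³, cost = 83.77 $/kg
  aluminum alloy: σ_y = 197.2 MPa, ρ = 2755 kg/m³, cost = 3.340 $/kg
  beryllium: σ_y = 263.0 MPa, ρ = 1843 kg/m³, cost = 530.0 $/kg
  silicon carbide: σ_y = 450.0 MPa, ρ = 3130 kg/m³, cost = 41.00 $/kg
  aluminum alloy: M = 21.4 kN·m per $
  CFRP laminate: M = 4.82 kN·m per $
  silicon carbide: M = 3.51 kN·m per $
  beryllium: M = 0.269 kN·m per $
Aluminum alloy ranks first.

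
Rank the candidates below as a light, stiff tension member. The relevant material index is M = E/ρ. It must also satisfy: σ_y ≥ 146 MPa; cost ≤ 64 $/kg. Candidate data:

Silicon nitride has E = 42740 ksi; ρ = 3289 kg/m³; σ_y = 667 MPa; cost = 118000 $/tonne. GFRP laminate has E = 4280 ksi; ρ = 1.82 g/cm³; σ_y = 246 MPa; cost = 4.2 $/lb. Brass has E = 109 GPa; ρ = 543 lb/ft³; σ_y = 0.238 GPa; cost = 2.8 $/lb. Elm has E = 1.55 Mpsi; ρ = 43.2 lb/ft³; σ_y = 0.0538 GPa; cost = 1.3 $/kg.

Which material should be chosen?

Screen on constraints: σ_y ≥ 146 MPa; cost ≤ 64 $/kg. Survivors: GFRP laminate, brass.
After converting to SI:
  GFRP laminate: E = 29.51 GPa, ρ = 1820 kg/m³
  brass: E = 109.0 GPa, ρ = 8698 kg/m³
  GFRP laminate: M = 16.2 MN·m/kg
  brass: M = 12.5 MN·m/kg
GFRP laminate has the largest M.

GFRP laminate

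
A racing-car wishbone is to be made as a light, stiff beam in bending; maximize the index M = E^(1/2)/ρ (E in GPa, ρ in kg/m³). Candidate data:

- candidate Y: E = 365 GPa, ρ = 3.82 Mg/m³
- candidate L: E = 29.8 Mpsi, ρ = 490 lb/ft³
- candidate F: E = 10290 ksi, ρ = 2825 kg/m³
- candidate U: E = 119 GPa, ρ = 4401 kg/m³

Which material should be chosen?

Putting every candidate on a common basis:
  candidate Y: E = 365.0 GPa, ρ = 3820 kg/m³
  candidate L: E = 205.5 GPa, ρ = 7849 kg/m³
  candidate F: E = 70.95 GPa, ρ = 2825 kg/m³
  candidate U: E = 119.0 GPa, ρ = 4401 kg/m³
  candidate Y: M = 5.00×10⁻³
  candidate F: M = 2.98×10⁻³
  candidate U: M = 2.48×10⁻³
  candidate L: M = 1.83×10⁻³
Candidate Y ranks first.

candidate Y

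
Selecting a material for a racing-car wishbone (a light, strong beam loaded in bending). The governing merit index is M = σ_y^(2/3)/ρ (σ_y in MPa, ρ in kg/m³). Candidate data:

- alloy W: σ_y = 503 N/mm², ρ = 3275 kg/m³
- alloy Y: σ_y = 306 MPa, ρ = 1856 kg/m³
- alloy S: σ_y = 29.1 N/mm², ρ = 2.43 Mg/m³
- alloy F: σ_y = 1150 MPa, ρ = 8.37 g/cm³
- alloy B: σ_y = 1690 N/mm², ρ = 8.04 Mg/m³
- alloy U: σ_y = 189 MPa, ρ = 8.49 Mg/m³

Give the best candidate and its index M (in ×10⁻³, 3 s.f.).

After converting to SI:
  alloy W: σ_y = 503.0 MPa, ρ = 3275 kg/m³
  alloy Y: σ_y = 306.0 MPa, ρ = 1856 kg/m³
  alloy S: σ_y = 29.10 MPa, ρ = 2430 kg/m³
  alloy F: σ_y = 1150 MPa, ρ = 8370 kg/m³
  alloy B: σ_y = 1690 MPa, ρ = 8040 kg/m³
  alloy U: σ_y = 189.0 MPa, ρ = 8490 kg/m³
  alloy Y: M = 24.5×10⁻³
  alloy W: M = 19.3×10⁻³
  alloy B: M = 17.6×10⁻³
  alloy F: M = 13.1×10⁻³
  alloy S: M = 3.89×10⁻³
  alloy U: M = 3.88×10⁻³
Alloy Y ranks first.

alloy Y, M = 24.5×10⁻³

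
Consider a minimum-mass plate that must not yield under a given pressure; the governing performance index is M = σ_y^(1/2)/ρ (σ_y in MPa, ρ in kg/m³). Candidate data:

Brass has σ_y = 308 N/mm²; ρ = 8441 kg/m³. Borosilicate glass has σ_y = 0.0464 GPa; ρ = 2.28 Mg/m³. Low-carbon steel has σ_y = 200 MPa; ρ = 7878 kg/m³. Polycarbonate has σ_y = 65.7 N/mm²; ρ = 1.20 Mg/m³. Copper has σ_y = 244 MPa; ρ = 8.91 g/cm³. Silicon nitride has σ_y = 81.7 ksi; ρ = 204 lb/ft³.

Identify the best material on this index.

silicon nitride

After converting to SI:
  brass: σ_y = 308.0 MPa, ρ = 8441 kg/m³
  borosilicate glass: σ_y = 46.40 MPa, ρ = 2280 kg/m³
  low-carbon steel: σ_y = 200.0 MPa, ρ = 7878 kg/m³
  polycarbonate: σ_y = 65.70 MPa, ρ = 1200 kg/m³
  copper: σ_y = 244.0 MPa, ρ = 8910 kg/m³
  silicon nitride: σ_y = 563.3 MPa, ρ = 3268 kg/m³
  silicon nitride: M = 7.26×10⁻³
  polycarbonate: M = 6.75×10⁻³
  borosilicate glass: M = 2.99×10⁻³
  brass: M = 2.08×10⁻³
  low-carbon steel: M = 1.80×10⁻³
  copper: M = 1.75×10⁻³
The maximum is for silicon nitride.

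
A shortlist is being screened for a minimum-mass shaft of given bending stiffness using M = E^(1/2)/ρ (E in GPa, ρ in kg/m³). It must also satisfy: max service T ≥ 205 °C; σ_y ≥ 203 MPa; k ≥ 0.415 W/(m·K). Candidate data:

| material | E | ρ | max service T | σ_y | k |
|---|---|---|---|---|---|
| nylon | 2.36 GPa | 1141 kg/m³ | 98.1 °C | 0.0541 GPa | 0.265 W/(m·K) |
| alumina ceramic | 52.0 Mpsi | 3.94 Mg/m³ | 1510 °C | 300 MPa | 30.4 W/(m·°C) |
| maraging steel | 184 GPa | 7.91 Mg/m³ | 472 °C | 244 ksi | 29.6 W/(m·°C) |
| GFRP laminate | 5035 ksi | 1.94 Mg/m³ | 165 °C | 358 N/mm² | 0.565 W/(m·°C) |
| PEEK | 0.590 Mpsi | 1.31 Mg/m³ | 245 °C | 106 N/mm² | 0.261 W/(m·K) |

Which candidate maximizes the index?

alumina ceramic

Screen on constraints: max service T ≥ 205 °C; σ_y ≥ 203 MPa; k ≥ 0.415 W/(m·K). Survivors: alumina ceramic, maraging steel.
Putting every candidate on a common basis:
  alumina ceramic: E = 358.5 GPa, ρ = 3940 kg/m³
  maraging steel: E = 184.0 GPa, ρ = 7910 kg/m³
  alumina ceramic: M = 4.81×10⁻³
  maraging steel: M = 1.71×10⁻³
Alumina ceramic has the largest M.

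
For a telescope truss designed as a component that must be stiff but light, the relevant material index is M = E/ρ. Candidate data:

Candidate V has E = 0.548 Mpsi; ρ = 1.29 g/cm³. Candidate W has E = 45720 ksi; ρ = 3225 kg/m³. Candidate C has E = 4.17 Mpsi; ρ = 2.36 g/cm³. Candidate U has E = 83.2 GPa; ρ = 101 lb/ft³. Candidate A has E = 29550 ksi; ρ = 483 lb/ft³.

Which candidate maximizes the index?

candidate W

After converting to SI:
  candidate V: E = 3.778 GPa, ρ = 1290 kg/m³
  candidate W: E = 315.2 GPa, ρ = 3225 kg/m³
  candidate C: E = 28.75 GPa, ρ = 2360 kg/m³
  candidate U: E = 83.20 GPa, ρ = 1618 kg/m³
  candidate A: E = 203.7 GPa, ρ = 7737 kg/m³
  candidate W: M = 97.7 MN·m/kg
  candidate U: M = 51.4 MN·m/kg
  candidate A: M = 26.3 MN·m/kg
  candidate C: M = 12.2 MN·m/kg
  candidate V: M = 2.93 MN·m/kg
Highest index: candidate W.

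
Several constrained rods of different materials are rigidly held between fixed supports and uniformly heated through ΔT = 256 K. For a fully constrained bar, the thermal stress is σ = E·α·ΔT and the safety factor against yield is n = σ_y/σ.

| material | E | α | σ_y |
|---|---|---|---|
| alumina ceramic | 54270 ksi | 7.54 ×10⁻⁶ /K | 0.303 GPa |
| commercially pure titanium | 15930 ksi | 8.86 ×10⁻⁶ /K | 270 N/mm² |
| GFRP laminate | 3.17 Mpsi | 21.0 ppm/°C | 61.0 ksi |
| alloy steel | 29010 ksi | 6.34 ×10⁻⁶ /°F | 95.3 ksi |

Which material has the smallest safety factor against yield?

With everything in SI (GPa, ×10⁻⁶/K, MPa):
  alumina ceramic: E = 374.2, α = 7.54, σ_y = 303.0 → σ = 722 MPa, n = 0.420
  commercially pure titanium: E = 109.8, α = 8.86, σ_y = 270.0 → σ = 249 MPa, n = 1.08
  GFRP laminate: E = 21.86, α = 21.0, σ_y = 420.6 → σ = 117 MPa, n = 3.58
  alloy steel: E = 200.0, α = 11.4, σ_y = 657.1 → σ = 584 MPa, n = 1.12
The minimum is alumina ceramic at n = 0.420.

alumina ceramic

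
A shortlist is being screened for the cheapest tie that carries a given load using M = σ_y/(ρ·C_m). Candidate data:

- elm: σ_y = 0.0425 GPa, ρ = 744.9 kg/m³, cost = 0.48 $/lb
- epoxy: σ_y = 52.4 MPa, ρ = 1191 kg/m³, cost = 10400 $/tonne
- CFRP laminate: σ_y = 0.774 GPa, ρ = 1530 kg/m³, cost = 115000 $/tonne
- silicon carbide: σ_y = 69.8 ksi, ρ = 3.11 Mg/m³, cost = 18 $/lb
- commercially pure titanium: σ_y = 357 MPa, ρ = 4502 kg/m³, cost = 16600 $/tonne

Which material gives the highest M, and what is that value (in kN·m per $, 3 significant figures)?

elm, M = 53.9 kN·m per $

Putting every candidate on a common basis:
  elm: σ_y = 42.50 MPa, ρ = 744.9 kg/m³, cost = 1.058 $/kg
  epoxy: σ_y = 52.40 MPa, ρ = 1191 kg/m³, cost = 10.40 $/kg
  CFRP laminate: σ_y = 774.0 MPa, ρ = 1530 kg/m³, cost = 115.0 $/kg
  silicon carbide: σ_y = 481.3 MPa, ρ = 3110 kg/m³, cost = 39.68 $/kg
  commercially pure titanium: σ_y = 357.0 MPa, ρ = 4502 kg/m³, cost = 16.60 $/kg
  elm: M = 53.9 kN·m per $
  commercially pure titanium: M = 4.78 kN·m per $
  CFRP laminate: M = 4.40 kN·m per $
  epoxy: M = 4.23 kN·m per $
  silicon carbide: M = 3.90 kN·m per $
Highest index: elm.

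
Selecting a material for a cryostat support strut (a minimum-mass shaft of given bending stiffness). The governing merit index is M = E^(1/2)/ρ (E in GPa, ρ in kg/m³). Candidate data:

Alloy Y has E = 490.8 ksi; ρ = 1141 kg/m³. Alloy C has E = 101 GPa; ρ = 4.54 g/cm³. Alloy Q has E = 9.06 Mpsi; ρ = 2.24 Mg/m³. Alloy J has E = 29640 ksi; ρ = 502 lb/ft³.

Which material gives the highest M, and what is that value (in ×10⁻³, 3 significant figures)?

alloy Q, M = 3.53×10⁻³

Convert each candidate to consistent units, then evaluate M:
  alloy Y: E = 3.384 GPa, ρ = 1141 kg/m³
  alloy C: E = 101.0 GPa, ρ = 4540 kg/m³
  alloy Q: E = 62.47 GPa, ρ = 2240 kg/m³
  alloy J: E = 204.4 GPa, ρ = 8041 kg/m³
  alloy Q: M = 3.53×10⁻³
  alloy C: M = 2.21×10⁻³
  alloy J: M = 1.78×10⁻³
  alloy Y: M = 1.61×10⁻³
Alloy Q ranks first.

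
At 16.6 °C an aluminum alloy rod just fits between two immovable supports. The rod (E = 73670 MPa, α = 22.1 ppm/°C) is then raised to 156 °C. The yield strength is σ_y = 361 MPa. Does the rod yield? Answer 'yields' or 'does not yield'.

E = 73670 MPa = 73.67 GPa.
ΔT = 139.4 K. Constrained thermal stress σ = E·α·ΔT = 73.67×10³ MPa × 22.1×10⁻⁶ × 139.4 = 227 MPa (compressive).
Compare to σ_y = 361 MPa: σ < σ_y, so it does not yield.

does not yield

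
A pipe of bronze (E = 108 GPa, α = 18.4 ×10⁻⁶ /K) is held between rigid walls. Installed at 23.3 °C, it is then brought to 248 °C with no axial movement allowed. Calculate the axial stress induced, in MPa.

ΔT = 224.7 K. Constrained thermal stress σ = E·α·ΔT = 108.0×10³ MPa × 18.4×10⁻⁶ × 224.7 = 447 MPa (compressive).

447 MPa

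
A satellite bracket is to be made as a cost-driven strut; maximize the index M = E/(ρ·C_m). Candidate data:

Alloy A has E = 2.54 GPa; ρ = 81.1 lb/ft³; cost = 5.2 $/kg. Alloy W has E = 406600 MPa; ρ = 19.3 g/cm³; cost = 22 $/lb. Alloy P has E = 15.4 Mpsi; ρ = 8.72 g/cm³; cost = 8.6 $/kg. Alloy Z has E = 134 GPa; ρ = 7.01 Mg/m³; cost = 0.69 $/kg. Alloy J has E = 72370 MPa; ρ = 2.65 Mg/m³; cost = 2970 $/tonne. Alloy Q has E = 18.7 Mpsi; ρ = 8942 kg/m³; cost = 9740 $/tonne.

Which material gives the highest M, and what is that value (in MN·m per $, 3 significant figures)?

alloy Z, M = 27.7 MN·m per $

After converting to SI:
  alloy A: E = 2.540 GPa, ρ = 1299 kg/m³, cost = 5.200 $/kg
  alloy W: E = 406.6 GPa, ρ = 19300 kg/m³, cost = 48.50 $/kg
  alloy P: E = 106.2 GPa, ρ = 8720 kg/m³, cost = 8.600 $/kg
  alloy Z: E = 134.0 GPa, ρ = 7010 kg/m³, cost = 0.6900 $/kg
  alloy J: E = 72.37 GPa, ρ = 2650 kg/m³, cost = 2.970 $/kg
  alloy Q: E = 128.9 GPa, ρ = 8942 kg/m³, cost = 9.740 $/kg
  alloy Z: M = 27.7 MN·m per $
  alloy J: M = 9.20 MN·m per $
  alloy Q: M = 1.48 MN·m per $
  alloy P: M = 1.42 MN·m per $
  alloy W: M = 0.434 MN·m per $
  alloy A: M = 0.376 MN·m per $
The maximum is for alloy Z.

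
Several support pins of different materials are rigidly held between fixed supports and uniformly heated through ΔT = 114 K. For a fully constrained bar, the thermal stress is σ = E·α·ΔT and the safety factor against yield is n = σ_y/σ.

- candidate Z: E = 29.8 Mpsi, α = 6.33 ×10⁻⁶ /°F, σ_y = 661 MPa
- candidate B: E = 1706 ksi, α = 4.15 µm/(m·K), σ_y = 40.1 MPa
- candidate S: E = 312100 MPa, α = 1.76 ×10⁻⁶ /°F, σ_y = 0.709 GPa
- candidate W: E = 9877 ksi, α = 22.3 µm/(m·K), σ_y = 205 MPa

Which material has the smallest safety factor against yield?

In consistent units (E in GPa, α in ×10⁻⁶/K, σ_y in MPa):
  candidate Z: E = 205.5, α = 11.4, σ_y = 661.0 → σ = 267 MPa, n = 2.48
  candidate B: E = 11.76, α = 4.15, σ_y = 40.10 → σ = 5.56 MPa, n = 7.21
  candidate S: E = 312.1, α = 3.17, σ_y = 709.0 → σ = 113 MPa, n = 6.29
  candidate W: E = 68.10, α = 22.3, σ_y = 205.0 → σ = 173 MPa, n = 1.18
The minimum is candidate W at n = 1.18.

candidate W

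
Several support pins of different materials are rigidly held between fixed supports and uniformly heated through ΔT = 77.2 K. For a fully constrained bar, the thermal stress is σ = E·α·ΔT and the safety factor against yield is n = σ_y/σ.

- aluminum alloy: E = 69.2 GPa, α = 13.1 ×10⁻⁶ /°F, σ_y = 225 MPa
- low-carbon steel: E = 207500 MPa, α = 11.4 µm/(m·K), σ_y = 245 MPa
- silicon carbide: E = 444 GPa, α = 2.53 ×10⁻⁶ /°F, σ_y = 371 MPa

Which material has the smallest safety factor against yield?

Per material, after unit conversion:
  aluminum alloy: E = 69.20, α = 23.6, σ_y = 225.0 → σ = 126 MPa, n = 1.79
  low-carbon steel: E = 207.5, α = 11.4, σ_y = 245.0 → σ = 183 MPa, n = 1.34
  silicon carbide: E = 444.0, α = 4.55, σ_y = 371.0 → σ = 156 MPa, n = 2.38
Smallest n: low-carbon steel with n = 1.34.

low-carbon steel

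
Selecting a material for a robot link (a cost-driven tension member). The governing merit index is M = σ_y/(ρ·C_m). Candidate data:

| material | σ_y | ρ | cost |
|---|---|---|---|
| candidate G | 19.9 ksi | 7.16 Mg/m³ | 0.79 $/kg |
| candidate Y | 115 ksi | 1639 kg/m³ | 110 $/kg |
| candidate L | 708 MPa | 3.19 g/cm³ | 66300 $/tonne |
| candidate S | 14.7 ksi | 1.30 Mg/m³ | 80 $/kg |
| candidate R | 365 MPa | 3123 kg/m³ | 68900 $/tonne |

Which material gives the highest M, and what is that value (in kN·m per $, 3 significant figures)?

candidate G, M = 24.3 kN·m per $

Putting every candidate on a common basis:
  candidate G: σ_y = 137.2 MPa, ρ = 7160 kg/m³, cost = 0.7900 $/kg
  candidate Y: σ_y = 792.9 MPa, ρ = 1639 kg/m³, cost = 110.0 $/kg
  candidate L: σ_y = 708.0 MPa, ρ = 3190 kg/m³, cost = 66.30 $/kg
  candidate S: σ_y = 101.4 MPa, ρ = 1300 kg/m³, cost = 80.00 $/kg
  candidate R: σ_y = 365.0 MPa, ρ = 3123 kg/m³, cost = 68.90 $/kg
  candidate G: M = 24.3 kN·m per $
  candidate Y: M = 4.40 kN·m per $
  candidate L: M = 3.35 kN·m per $
  candidate R: M = 1.70 kN·m per $
  candidate S: M = 0.975 kN·m per $
The maximum is for candidate G.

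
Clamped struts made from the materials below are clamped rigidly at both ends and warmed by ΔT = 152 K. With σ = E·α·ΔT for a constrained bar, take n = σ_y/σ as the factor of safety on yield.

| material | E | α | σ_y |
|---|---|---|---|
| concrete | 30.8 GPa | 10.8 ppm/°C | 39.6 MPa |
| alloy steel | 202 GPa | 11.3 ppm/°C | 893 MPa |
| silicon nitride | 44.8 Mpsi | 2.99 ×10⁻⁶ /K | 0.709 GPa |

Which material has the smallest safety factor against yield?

With everything in SI (GPa, ×10⁻⁶/K, MPa):
  concrete: E = 30.80, α = 10.8, σ_y = 39.60 → σ = 50.6 MPa, n = 0.783
  alloy steel: E = 202.0, α = 11.3, σ_y = 893.0 → σ = 347 MPa, n = 2.57
  silicon nitride: E = 308.9, α = 2.99, σ_y = 709.0 → σ = 140 MPa, n = 5.05
Concrete has the lowest safety factor, n = 0.783.

concrete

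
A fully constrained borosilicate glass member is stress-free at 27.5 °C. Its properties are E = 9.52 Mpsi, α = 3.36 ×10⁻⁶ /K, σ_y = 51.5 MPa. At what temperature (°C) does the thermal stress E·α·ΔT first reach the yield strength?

E = 9.52 Mpsi = 65.64 GPa.
E·α·ΔT = 51.50 MPa ⇒ ΔT = 51.50 / (65.64×10³ × 3.36×10⁻⁶) = 233.5 K.
T = 27.5 + 233.5 = 261.0 °C.

261 °C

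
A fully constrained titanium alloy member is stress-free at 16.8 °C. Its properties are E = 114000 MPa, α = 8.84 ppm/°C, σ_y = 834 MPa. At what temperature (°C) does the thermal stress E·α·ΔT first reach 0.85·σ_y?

720 °C

E = 114000 MPa = 114.0 GPa.
E·α·ΔT = 708.9 MPa ⇒ ΔT = 708.9 / (114.0×10³ × 8.84×10⁻⁶) = 703.4 K.
T = 16.8 + 703.4 = 720.2 °C.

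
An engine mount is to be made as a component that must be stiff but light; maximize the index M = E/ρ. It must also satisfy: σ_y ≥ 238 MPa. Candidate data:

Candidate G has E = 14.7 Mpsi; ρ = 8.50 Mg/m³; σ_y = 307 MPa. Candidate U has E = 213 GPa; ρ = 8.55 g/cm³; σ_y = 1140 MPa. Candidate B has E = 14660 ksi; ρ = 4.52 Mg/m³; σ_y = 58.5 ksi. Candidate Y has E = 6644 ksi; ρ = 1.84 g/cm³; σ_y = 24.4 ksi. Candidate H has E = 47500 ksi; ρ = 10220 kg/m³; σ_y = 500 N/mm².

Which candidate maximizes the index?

Screen on constraints: σ_y ≥ 238 MPa. Survivors: candidate G, candidate U, candidate B, candidate H.
Normalizing units and computing the index:
  candidate G: E = 101.4 GPa, ρ = 8500 kg/m³
  candidate U: E = 213.0 GPa, ρ = 8550 kg/m³
  candidate B: E = 101.1 GPa, ρ = 4520 kg/m³
  candidate H: E = 327.5 GPa, ρ = 10220 kg/m³
  candidate H: M = 32.0 MN·m/kg
  candidate U: M = 24.9 MN·m/kg
  candidate B: M = 22.4 MN·m/kg
  candidate G: M = 11.9 MN·m/kg
Highest index: candidate H.

candidate H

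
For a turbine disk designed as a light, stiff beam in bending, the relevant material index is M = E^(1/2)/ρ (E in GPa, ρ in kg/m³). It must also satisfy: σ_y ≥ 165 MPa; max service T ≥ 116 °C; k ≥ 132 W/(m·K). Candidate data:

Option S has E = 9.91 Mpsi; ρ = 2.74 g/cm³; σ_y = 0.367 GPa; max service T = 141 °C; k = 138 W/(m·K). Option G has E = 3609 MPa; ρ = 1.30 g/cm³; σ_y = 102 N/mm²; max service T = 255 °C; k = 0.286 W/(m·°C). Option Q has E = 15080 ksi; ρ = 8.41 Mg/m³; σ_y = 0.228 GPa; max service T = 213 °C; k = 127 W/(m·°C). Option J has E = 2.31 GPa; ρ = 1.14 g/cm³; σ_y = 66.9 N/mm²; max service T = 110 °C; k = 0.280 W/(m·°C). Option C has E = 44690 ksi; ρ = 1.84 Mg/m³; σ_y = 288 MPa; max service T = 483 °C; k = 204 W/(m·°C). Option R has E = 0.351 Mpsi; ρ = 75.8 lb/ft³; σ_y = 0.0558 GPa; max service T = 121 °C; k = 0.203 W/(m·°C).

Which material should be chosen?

Screen on constraints: σ_y ≥ 165 MPa; max service T ≥ 116 °C; k ≥ 132 W/(m·K). Survivors: option S, option C.
In SI units:
  option S: E = 68.33 GPa, ρ = 2740 kg/m³
  option C: E = 308.1 GPa, ρ = 1840 kg/m³
  option C: M = 9.54×10⁻³
  option S: M = 3.02×10⁻³
Option C ranks first.

option C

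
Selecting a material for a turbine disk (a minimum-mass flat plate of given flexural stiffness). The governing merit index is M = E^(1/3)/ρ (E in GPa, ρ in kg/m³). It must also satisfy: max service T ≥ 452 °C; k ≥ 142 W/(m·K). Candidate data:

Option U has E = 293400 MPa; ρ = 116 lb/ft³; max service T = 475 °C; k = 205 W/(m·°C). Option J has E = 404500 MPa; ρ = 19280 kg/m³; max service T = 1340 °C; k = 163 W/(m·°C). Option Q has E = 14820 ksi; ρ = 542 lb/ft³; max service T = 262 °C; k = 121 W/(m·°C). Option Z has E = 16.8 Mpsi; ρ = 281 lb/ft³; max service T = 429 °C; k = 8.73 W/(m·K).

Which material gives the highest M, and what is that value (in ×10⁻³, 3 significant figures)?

Screen on constraints: max service T ≥ 452 °C; k ≥ 142 W/(m·K). Survivors: option U, option J.
Putting every candidate on a common basis:
  option U: E = 293.4 GPa, ρ = 1858 kg/m³
  option J: E = 404.5 GPa, ρ = 19280 kg/m³
  option U: M = 3.58×10⁻³
  option J: M = 0.384×10⁻³
The maximum is for option U.

option U, M = 3.58×10⁻³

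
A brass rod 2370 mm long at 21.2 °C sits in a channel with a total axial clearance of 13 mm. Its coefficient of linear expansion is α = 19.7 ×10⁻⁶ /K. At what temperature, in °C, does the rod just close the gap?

α·L₀·ΔT = 13.0 mm ⇒ ΔT = 13.0 / (19.7×10⁻⁶ × 2370.0) = 278.4 K.
T = 21.2 + 278.4 = 299.6 °C.

300 °C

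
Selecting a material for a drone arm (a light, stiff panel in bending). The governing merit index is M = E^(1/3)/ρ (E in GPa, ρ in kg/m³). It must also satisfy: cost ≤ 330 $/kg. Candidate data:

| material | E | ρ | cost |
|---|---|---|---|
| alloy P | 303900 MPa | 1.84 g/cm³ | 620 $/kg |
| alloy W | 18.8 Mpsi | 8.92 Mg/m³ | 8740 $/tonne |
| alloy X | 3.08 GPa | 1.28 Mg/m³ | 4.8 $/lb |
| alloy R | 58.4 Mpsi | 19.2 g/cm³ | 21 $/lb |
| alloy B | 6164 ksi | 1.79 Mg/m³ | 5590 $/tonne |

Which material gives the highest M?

Screen on constraints: cost ≤ 330 $/kg. Survivors: alloy W, alloy X, alloy R, alloy B.
In SI units:
  alloy W: E = 129.6 GPa, ρ = 8920 kg/m³
  alloy X: E = 3.080 GPa, ρ = 1280 kg/m³
  alloy R: E = 402.7 GPa, ρ = 19200 kg/m³
  alloy B: E = 42.50 GPa, ρ = 1790 kg/m³
  alloy B: M = 1.95×10⁻³
  alloy X: M = 1.14×10⁻³
  alloy W: M = 0.567×10⁻³
  alloy R: M = 0.385×10⁻³
Alloy B ranks first.

alloy B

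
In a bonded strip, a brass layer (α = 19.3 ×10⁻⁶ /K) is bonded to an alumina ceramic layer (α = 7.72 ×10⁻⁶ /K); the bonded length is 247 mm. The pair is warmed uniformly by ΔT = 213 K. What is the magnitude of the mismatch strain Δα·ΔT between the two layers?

Δα = |19.3 − 7.72|×10⁻⁶/K = 11.6×10⁻⁶/K.
Mismatch strain = Δα·ΔT = 11.6×10⁻⁶ × 213.0 = 2.47×10⁻³.

2.47×10⁻³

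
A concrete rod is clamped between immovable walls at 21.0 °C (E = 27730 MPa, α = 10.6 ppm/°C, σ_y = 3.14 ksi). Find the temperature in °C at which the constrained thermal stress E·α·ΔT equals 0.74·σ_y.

E = 27730 MPa = 27.73 GPa.
σ_y = 3.14 ksi = 21.65 MPa.
E·α·ΔT = 16.02 MPa ⇒ ΔT = 16.02 / (27.73×10³ × 10.6×10⁻⁶) = 54.50 K.
T = 21.0 + 54.50 = 75.50 °C.

75.5 °C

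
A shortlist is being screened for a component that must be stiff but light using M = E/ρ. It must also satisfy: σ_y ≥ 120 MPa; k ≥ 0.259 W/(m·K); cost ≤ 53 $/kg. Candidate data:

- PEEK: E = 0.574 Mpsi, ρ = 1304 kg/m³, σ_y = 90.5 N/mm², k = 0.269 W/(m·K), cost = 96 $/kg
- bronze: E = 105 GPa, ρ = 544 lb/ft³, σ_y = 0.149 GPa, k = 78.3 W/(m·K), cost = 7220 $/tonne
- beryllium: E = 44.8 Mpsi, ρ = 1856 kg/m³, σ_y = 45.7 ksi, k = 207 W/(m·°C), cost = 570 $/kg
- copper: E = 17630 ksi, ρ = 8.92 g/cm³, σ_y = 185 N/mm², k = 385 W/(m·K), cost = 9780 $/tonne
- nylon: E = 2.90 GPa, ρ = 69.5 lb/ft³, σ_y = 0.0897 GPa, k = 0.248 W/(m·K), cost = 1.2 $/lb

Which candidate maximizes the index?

Screen on constraints: σ_y ≥ 120 MPa; k ≥ 0.259 W/(m·K); cost ≤ 53 $/kg. Survivors: bronze, copper.
Putting every candidate on a common basis:
  bronze: E = 105.0 GPa, ρ = 8714 kg/m³
  copper: E = 121.6 GPa, ρ = 8920 kg/m³
  copper: M = 13.6 MN·m/kg
  bronze: M = 12.0 MN·m/kg
Highest index: copper.

copper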